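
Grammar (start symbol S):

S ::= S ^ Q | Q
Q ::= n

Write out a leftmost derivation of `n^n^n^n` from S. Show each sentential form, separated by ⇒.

S⇒S^Q⇒S^Q^Q⇒S^Q^Q^Q⇒Q^Q^Q^Q⇒n^Q^Q^Q⇒n^n^Q^Q⇒n^n^n^Q⇒n^n^n^n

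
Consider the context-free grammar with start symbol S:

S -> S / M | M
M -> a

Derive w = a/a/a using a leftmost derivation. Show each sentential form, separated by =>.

S => S/M => S/M/M => M/M/M => a/M/M => a/a/M => a/a/a

S => S/M   [S -> S / M]
S/M => S/M/M   [S -> S / M]
S/M/M => M/M/M   [S -> M]
M/M/M => a/M/M   [M -> a]
a/M/M => a/a/M   [M -> a]
a/a/M => a/a/a   [M -> a]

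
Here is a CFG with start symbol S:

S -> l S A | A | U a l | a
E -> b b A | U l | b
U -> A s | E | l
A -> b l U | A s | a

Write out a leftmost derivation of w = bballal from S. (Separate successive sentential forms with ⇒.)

S ⇒ Ual   [S -> U a l]
Ual ⇒ Eal   [U -> E]
Eal ⇒ Ulal   [E -> U l]
Ulal ⇒ Elal   [U -> E]
Elal ⇒ Ullal   [E -> U l]
Ullal ⇒ Ellal   [U -> E]
Ellal ⇒ bbAllal   [E -> b b A]
bbAllal ⇒ bballal   [A -> a]

S ⇒ Ual ⇒ Eal ⇒ Ulal ⇒ Elal ⇒ Ullal ⇒ Ellal ⇒ bbAllal ⇒ bballal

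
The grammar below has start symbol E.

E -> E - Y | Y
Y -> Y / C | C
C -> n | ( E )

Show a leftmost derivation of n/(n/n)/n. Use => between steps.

E => Y => Y/C => Y/C/C => C/C/C => n/C/C => n/(E)/C => n/(Y)/C => n/(Y/C)/C => n/(C/C)/C => n/(n/C)/C => n/(n/n)/C => n/(n/n)/n

E => Y   [E -> Y]
Y => Y/C   [Y -> Y / C]
Y/C => Y/C/C   [Y -> Y / C]
Y/C/C => C/C/C   [Y -> C]
C/C/C => n/C/C   [C -> n]
n/C/C => n/(E)/C   [C -> ( E )]
n/(E)/C => n/(Y)/C   [E -> Y]
n/(Y)/C => n/(Y/C)/C   [Y -> Y / C]
n/(Y/C)/C => n/(C/C)/C   [Y -> C]
n/(C/C)/C => n/(n/C)/C   [C -> n]
n/(n/C)/C => n/(n/n)/C   [C -> n]
n/(n/n)/C => n/(n/n)/n   [C -> n]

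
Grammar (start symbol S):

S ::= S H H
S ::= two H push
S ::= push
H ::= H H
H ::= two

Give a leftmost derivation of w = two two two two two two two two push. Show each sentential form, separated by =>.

S => two H push   [S ::= two H push]
two H push => two H H push   [H ::= H H]
two H H push => two H H H push   [H ::= H H]
two H H H push => two H H H H push   [H ::= H H]
two H H H H push => two H H H H H push   [H ::= H H]
two H H H H H push => two H H H H H H push   [H ::= H H]
two H H H H H H push => two H H H H H H H push   [H ::= H H]
two H H H H H H H push => two two H H H H H H push   [H ::= two]
two two H H H H H H push => two two two H H H H H push   [H ::= two]
two two two H H H H H push => two two two two H H H H push   [H ::= two]
two two two two H H H H push => two two two two two H H H push   [H ::= two]
two two two two two H H H push => two two two two two two H H push   [H ::= two]
two two two two two two H H push => two two two two two two two H push   [H ::= two]
two two two two two two two H push => two two two two two two two two push   [H ::= two]

S => two H push => two H H push => two H H H push => two H H H H push => two H H H H H push => two H H H H H H push => two H H H H H H H push => two two H H H H H H push => two two two H H H H H push => two two two two H H H H push => two two two two two H H H push => two two two two two two H H push => two two two two two two two H push => two two two two two two two two push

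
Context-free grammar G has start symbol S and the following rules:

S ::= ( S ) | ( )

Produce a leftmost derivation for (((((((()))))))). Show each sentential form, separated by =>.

S => (S) => ((S)) => (((S))) => ((((S)))) => (((((S))))) => ((((((S)))))) => (((((((S))))))) => (((((((())))))))

S => (S)   [S ::= ( S )]
(S) => ((S))   [S ::= ( S )]
((S)) => (((S)))   [S ::= ( S )]
(((S))) => ((((S))))   [S ::= ( S )]
((((S)))) => (((((S)))))   [S ::= ( S )]
(((((S))))) => ((((((S))))))   [S ::= ( S )]
((((((S)))))) => (((((((S)))))))   [S ::= ( S )]
(((((((S))))))) => (((((((())))))))   [S ::= ( )]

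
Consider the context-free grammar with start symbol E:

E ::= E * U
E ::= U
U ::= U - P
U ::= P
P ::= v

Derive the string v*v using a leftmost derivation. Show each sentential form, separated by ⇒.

E ⇒ E*U ⇒ U*U ⇒ P*U ⇒ v*U ⇒ v*P ⇒ v*v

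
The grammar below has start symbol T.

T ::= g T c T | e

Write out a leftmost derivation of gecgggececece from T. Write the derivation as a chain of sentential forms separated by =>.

T=>gTcT=>gecT=>gecgTcT=>gecggTcTcT=>gecgggTcTcTcT=>gecgggecTcTcT=>gecgggececTcT=>gecgggecececT=>gecgggececece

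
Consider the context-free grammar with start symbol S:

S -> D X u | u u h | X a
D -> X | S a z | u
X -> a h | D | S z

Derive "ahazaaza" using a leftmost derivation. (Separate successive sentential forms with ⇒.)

S ⇒ Xa   [S -> X a]
Xa ⇒ Da   [X -> D]
Da ⇒ Saza   [D -> S a z]
Saza ⇒ Xaaza   [S -> X a]
Xaaza ⇒ Szaaza   [X -> S z]
Szaaza ⇒ Xazaaza   [S -> X a]
Xazaaza ⇒ ahazaaza   [X -> a h]

S ⇒ Xa ⇒ Da ⇒ Saza ⇒ Xaaza ⇒ Szaaza ⇒ Xazaaza ⇒ ahazaaza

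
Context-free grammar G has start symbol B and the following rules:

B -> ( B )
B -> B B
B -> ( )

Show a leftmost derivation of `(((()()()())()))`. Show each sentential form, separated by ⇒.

B⇒(B)⇒((B))⇒((BB))⇒(((B)B))⇒(((BB)B))⇒(((BBB)B))⇒(((BBBB)B))⇒(((()BBB)B))⇒(((()()BB)B))⇒(((()()()B)B))⇒(((()()()())B))⇒(((()()()())()))

B ⇒ (B)   [B -> ( B )]
(B) ⇒ ((B))   [B -> ( B )]
((B)) ⇒ ((BB))   [B -> B B]
((BB)) ⇒ (((B)B))   [B -> ( B )]
(((B)B)) ⇒ (((BB)B))   [B -> B B]
(((BB)B)) ⇒ (((BBB)B))   [B -> B B]
(((BBB)B)) ⇒ (((BBBB)B))   [B -> B B]
(((BBBB)B)) ⇒ (((()BBB)B))   [B -> ( )]
(((()BBB)B)) ⇒ (((()()BB)B))   [B -> ( )]
(((()()BB)B)) ⇒ (((()()()B)B))   [B -> ( )]
(((()()()B)B)) ⇒ (((()()()())B))   [B -> ( )]
(((()()()())B)) ⇒ (((()()()())()))   [B -> ( )]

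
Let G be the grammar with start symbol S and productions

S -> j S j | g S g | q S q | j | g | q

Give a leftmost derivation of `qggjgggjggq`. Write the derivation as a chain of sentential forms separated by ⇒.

S ⇒ qSq ⇒ qgSgq ⇒ qggSggq ⇒ qggjSjggq ⇒ qggjgSgjggq ⇒ qggjgggjggq

S ⇒ qSq   [S -> q S q]
qSq ⇒ qgSgq   [S -> g S g]
qgSgq ⇒ qggSggq   [S -> g S g]
qggSggq ⇒ qggjSjggq   [S -> j S j]
qggjSjggq ⇒ qggjgSgjggq   [S -> g S g]
qggjgSgjggq ⇒ qggjgggjggq   [S -> g]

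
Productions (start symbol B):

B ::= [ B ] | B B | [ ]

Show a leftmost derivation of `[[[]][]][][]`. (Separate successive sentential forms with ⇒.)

B⇒BB⇒BBB⇒[B]BB⇒[BB]BB⇒[[B]B]BB⇒[[[]]B]BB⇒[[[]][]]BB⇒[[[]][]][]B⇒[[[]][]][][]

B ⇒ BB   [B ::= B B]
BB ⇒ BBB   [B ::= B B]
BBB ⇒ [B]BB   [B ::= [ B ]]
[B]BB ⇒ [BB]BB   [B ::= B B]
[BB]BB ⇒ [[B]B]BB   [B ::= [ B ]]
[[B]B]BB ⇒ [[[]]B]BB   [B ::= [ ]]
[[[]]B]BB ⇒ [[[]][]]BB   [B ::= [ ]]
[[[]][]]BB ⇒ [[[]][]][]B   [B ::= [ ]]
[[[]][]][]B ⇒ [[[]][]][][]   [B ::= [ ]]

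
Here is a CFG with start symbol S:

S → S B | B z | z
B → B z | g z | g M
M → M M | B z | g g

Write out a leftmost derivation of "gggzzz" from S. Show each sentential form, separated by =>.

S => Bz => Bzz => Bzzz => gMzzz => gggzzz

S => Bz   [S → B z]
Bz => Bzz   [B → B z]
Bzz => Bzzz   [B → B z]
Bzzz => gMzzz   [B → g M]
gMzzz => gggzzz   [M → g g]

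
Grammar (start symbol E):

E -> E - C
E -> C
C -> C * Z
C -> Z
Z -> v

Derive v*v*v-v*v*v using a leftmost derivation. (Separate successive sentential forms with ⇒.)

E⇒E-C⇒C-C⇒C*Z-C⇒C*Z*Z-C⇒Z*Z*Z-C⇒v*Z*Z-C⇒v*v*Z-C⇒v*v*v-C⇒v*v*v-C*Z⇒v*v*v-C*Z*Z⇒v*v*v-Z*Z*Z⇒v*v*v-v*Z*Z⇒v*v*v-v*v*Z⇒v*v*v-v*v*v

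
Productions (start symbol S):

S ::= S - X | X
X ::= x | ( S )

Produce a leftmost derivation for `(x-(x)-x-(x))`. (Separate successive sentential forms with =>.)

S => X => (S) => (S-X) => (S-X-X) => (S-X-X-X) => (X-X-X-X) => (x-X-X-X) => (x-(S)-X-X) => (x-(X)-X-X) => (x-(x)-X-X) => (x-(x)-x-X) => (x-(x)-x-(S)) => (x-(x)-x-(X)) => (x-(x)-x-(x))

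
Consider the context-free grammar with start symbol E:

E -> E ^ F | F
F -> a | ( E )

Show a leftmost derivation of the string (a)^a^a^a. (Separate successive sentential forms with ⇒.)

E ⇒ E^F   [E -> E ^ F]
E^F ⇒ E^F^F   [E -> E ^ F]
E^F^F ⇒ E^F^F^F   [E -> E ^ F]
E^F^F^F ⇒ F^F^F^F   [E -> F]
F^F^F^F ⇒ (E)^F^F^F   [F -> ( E )]
(E)^F^F^F ⇒ (F)^F^F^F   [E -> F]
(F)^F^F^F ⇒ (a)^F^F^F   [F -> a]
(a)^F^F^F ⇒ (a)^a^F^F   [F -> a]
(a)^a^F^F ⇒ (a)^a^a^F   [F -> a]
(a)^a^a^F ⇒ (a)^a^a^a   [F -> a]

E ⇒ E^F ⇒ E^F^F ⇒ E^F^F^F ⇒ F^F^F^F ⇒ (E)^F^F^F ⇒ (F)^F^F^F ⇒ (a)^F^F^F ⇒ (a)^a^F^F ⇒ (a)^a^a^F ⇒ (a)^a^a^a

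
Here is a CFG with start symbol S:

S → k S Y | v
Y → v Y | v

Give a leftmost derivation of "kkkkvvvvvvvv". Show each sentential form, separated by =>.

S => kSY => kkSYY => kkkSYYY => kkkkSYYYY => kkkkvYYYY => kkkkvvYYY => kkkkvvvYYY => kkkkvvvvYY => kkkkvvvvvYY => kkkkvvvvvvY => kkkkvvvvvvvY => kkkkvvvvvvvv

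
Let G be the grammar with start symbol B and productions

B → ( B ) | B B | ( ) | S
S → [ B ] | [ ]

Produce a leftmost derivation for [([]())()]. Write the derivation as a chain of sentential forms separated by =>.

B=>S=>[B]=>[BB]=>[(B)B]=>[(BB)B]=>[(SB)B]=>[([]B)B]=>[([]())B]=>[([]())()]

B => S   [B → S]
S => [B]   [S → [ B ]]
[B] => [BB]   [B → B B]
[BB] => [(B)B]   [B → ( B )]
[(B)B] => [(BB)B]   [B → B B]
[(BB)B] => [(SB)B]   [B → S]
[(SB)B] => [([]B)B]   [S → [ ]]
[([]B)B] => [([]())B]   [B → ( )]
[([]())B] => [([]())()]   [B → ( )]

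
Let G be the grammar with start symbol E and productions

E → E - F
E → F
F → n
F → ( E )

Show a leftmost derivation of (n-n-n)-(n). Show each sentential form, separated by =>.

E => E-F   [E → E - F]
E-F => F-F   [E → F]
F-F => (E)-F   [F → ( E )]
(E)-F => (E-F)-F   [E → E - F]
(E-F)-F => (E-F-F)-F   [E → E - F]
(E-F-F)-F => (F-F-F)-F   [E → F]
(F-F-F)-F => (n-F-F)-F   [F → n]
(n-F-F)-F => (n-n-F)-F   [F → n]
(n-n-F)-F => (n-n-n)-F   [F → n]
(n-n-n)-F => (n-n-n)-(E)   [F → ( E )]
(n-n-n)-(E) => (n-n-n)-(F)   [E → F]
(n-n-n)-(F) => (n-n-n)-(n)   [F → n]

E => E-F => F-F => (E)-F => (E-F)-F => (E-F-F)-F => (F-F-F)-F => (n-F-F)-F => (n-n-F)-F => (n-n-n)-F => (n-n-n)-(E) => (n-n-n)-(F) => (n-n-n)-(n)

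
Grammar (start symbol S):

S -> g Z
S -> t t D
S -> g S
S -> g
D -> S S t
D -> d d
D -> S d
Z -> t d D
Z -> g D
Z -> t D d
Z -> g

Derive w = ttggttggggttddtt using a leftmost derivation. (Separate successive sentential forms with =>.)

S => ttD => ttSSt => ttgSt => ttggSt => ttggttDt => ttggttSStt => ttggttgSStt => ttggttggSStt => ttggttgggZStt => ttggttggggStt => ttggttggggttDtt => ttggttggggttddtt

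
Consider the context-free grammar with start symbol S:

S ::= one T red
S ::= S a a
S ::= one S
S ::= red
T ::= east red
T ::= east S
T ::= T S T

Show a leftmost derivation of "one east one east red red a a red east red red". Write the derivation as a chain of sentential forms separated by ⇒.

S ⇒ one T red ⇒ one T S T red ⇒ one east S S T red ⇒ one east S a a S T red ⇒ one east one T red a a S T red ⇒ one east one east S red a a S T red ⇒ one east one east red red a a S T red ⇒ one east one east red red a a red T red ⇒ one east one east red red a a red east red red

S ⇒ one T red   [S ::= one T red]
one T red ⇒ one T S T red   [T ::= T S T]
one T S T red ⇒ one east S S T red   [T ::= east S]
one east S S T red ⇒ one east S a a S T red   [S ::= S a a]
one east S a a S T red ⇒ one east one T red a a S T red   [S ::= one T red]
one east one T red a a S T red ⇒ one east one east S red a a S T red   [T ::= east S]
one east one east S red a a S T red ⇒ one east one east red red a a S T red   [S ::= red]
one east one east red red a a S T red ⇒ one east one east red red a a red T red   [S ::= red]
one east one east red red a a red T red ⇒ one east one east red red a a red east red red   [T ::= east red]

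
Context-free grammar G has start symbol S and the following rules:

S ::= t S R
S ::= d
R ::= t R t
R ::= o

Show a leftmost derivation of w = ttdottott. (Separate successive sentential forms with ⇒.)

S⇒tSR⇒ttSRR⇒ttdRR⇒ttdoR⇒ttdotRt⇒ttdottRtt⇒ttdottott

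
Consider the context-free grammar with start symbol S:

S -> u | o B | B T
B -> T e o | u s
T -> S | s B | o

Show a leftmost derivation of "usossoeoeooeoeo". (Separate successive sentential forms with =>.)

S => BT => usT => usS => usoB => usoTeo => usosBeo => usosTeoeo => usosSeoeo => usosBTeoeo => usosTeoTeoeo => usossBeoTeoeo => usossTeoeoTeoeo => usossoeoeoTeoeo => usossoeoeooeoeo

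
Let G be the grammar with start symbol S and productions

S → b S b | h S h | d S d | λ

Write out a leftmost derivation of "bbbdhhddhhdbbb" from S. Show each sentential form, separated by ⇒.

S ⇒ bSb ⇒ bbSbb ⇒ bbbSbbb ⇒ bbbdSdbbb ⇒ bbbdhShdbbb ⇒ bbbdhhShhdbbb ⇒ bbbdhhdSdhhdbbb ⇒ bbbdhhddhhdbbb

S ⇒ bSb   [S → b S b]
bSb ⇒ bbSbb   [S → b S b]
bbSbb ⇒ bbbSbbb   [S → b S b]
bbbSbbb ⇒ bbbdSdbbb   [S → d S d]
bbbdSdbbb ⇒ bbbdhShdbbb   [S → h S h]
bbbdhShdbbb ⇒ bbbdhhShhdbbb   [S → h S h]
bbbdhhShhdbbb ⇒ bbbdhhdSdhhdbbb   [S → d S d]
bbbdhhdSdhhdbbb ⇒ bbbdhhddhhdbbb   [S → λ]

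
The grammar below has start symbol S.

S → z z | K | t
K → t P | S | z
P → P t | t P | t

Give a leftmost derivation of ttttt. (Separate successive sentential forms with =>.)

S => K   [S → K]
K => tP   [K → t P]
tP => ttP   [P → t P]
ttP => tttP   [P → t P]
tttP => ttttP   [P → t P]
ttttP => ttttt   [P → t]

S => K => tP => ttP => tttP => ttttP => ttttt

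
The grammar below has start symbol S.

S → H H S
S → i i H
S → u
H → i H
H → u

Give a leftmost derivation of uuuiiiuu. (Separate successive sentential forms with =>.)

S=>HHS=>uHS=>uuS=>uuHHS=>uuuHS=>uuuiHS=>uuuiiHS=>uuuiiiHS=>uuuiiiuS=>uuuiiiuu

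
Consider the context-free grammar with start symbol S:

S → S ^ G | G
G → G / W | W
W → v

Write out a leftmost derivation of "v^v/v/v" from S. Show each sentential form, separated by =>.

S => S^G   [S → S ^ G]
S^G => G^G   [S → G]
G^G => W^G   [G → W]
W^G => v^G   [W → v]
v^G => v^G/W   [G → G / W]
v^G/W => v^G/W/W   [G → G / W]
v^G/W/W => v^W/W/W   [G → W]
v^W/W/W => v^v/W/W   [W → v]
v^v/W/W => v^v/v/W   [W → v]
v^v/v/W => v^v/v/v   [W → v]

S => S^G => G^G => W^G => v^G => v^G/W => v^G/W/W => v^W/W/W => v^v/W/W => v^v/v/W => v^v/v/v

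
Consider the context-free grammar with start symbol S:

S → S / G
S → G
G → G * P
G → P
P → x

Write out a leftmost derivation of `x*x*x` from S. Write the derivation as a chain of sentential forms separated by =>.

S => G   [S → G]
G => G*P   [G → G * P]
G*P => G*P*P   [G → G * P]
G*P*P => P*P*P   [G → P]
P*P*P => x*P*P   [P → x]
x*P*P => x*x*P   [P → x]
x*x*P => x*x*x   [P → x]

S => G => G*P => G*P*P => P*P*P => x*P*P => x*x*P => x*x*x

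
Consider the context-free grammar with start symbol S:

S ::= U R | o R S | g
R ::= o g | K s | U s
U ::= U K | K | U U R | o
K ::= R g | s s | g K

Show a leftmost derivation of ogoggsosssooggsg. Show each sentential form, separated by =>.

S => oRS   [S ::= o R S]
oRS => oKsS   [R ::= K s]
oKsS => ogKsS   [K ::= g K]
ogKsS => ogRgsS   [K ::= R g]
ogRgsS => ogoggsS   [R ::= o g]
ogoggsS => ogoggsoRS   [S ::= o R S]
ogoggsoRS => ogoggsoKsS   [R ::= K s]
ogoggsoKsS => ogoggsosssS   [K ::= s s]
ogoggsosssS => ogoggsosssoRS   [S ::= o R S]
ogoggsosssoRS => ogoggsosssoUsS   [R ::= U s]
ogoggsosssoUsS => ogoggsosssoKsS   [U ::= K]
ogoggsosssoKsS => ogoggsosssoRgsS   [K ::= R g]
ogoggsosssoRgsS => ogoggsosssooggsS   [R ::= o g]
ogoggsosssooggsS => ogoggsosssooggsg   [S ::= g]

S => oRS => oKsS => ogKsS => ogRgsS => ogoggsS => ogoggsoRS => ogoggsoKsS => ogoggsosssS => ogoggsosssoRS => ogoggsosssoUsS => ogoggsosssoKsS => ogoggsosssoRgsS => ogoggsosssooggsS => ogoggsosssooggsg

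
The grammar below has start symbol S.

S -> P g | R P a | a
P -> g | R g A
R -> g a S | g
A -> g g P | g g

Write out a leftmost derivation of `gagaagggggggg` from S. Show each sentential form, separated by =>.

S => Pg   [S -> P g]
Pg => RgAg   [P -> R g A]
RgAg => gaSgAg   [R -> g a S]
gaSgAg => gaPggAg   [S -> P g]
gaPggAg => gaRgAggAg   [P -> R g A]
gaRgAggAg => gagaSgAggAg   [R -> g a S]
gagaSgAggAg => gagaagAggAg   [S -> a]
gagaagAggAg => gagaagggggAg   [A -> g g]
gagaagggggAg => gagaagggggggg   [A -> g g]

S => Pg => RgAg => gaSgAg => gaPggAg => gaRgAggAg => gagaSgAggAg => gagaagAggAg => gagaagggggAg => gagaagggggggg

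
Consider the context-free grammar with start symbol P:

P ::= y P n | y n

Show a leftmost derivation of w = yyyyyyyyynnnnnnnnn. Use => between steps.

P => yPn => yyPnn => yyyPnnn => yyyyPnnnn => yyyyyPnnnnn => yyyyyyPnnnnnn => yyyyyyyPnnnnnnn => yyyyyyyyPnnnnnnnn => yyyyyyyyynnnnnnnnn

P => yPn   [P ::= y P n]
yPn => yyPnn   [P ::= y P n]
yyPnn => yyyPnnn   [P ::= y P n]
yyyPnnn => yyyyPnnnn   [P ::= y P n]
yyyyPnnnn => yyyyyPnnnnn   [P ::= y P n]
yyyyyPnnnnn => yyyyyyPnnnnnn   [P ::= y P n]
yyyyyyPnnnnnn => yyyyyyyPnnnnnnn   [P ::= y P n]
yyyyyyyPnnnnnnn => yyyyyyyyPnnnnnnnn   [P ::= y P n]
yyyyyyyyPnnnnnnnn => yyyyyyyyynnnnnnnnn   [P ::= y n]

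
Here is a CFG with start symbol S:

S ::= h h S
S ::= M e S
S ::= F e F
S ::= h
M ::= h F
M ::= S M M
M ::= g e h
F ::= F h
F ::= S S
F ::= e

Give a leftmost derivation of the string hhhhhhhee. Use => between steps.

S => hhS => hhFeF => hhFheF => hhFhheF => hhFhhheF => hhSShhheF => hhhShhheF => hhhhhhheF => hhhhhhhee

S => hhS   [S ::= h h S]
hhS => hhFeF   [S ::= F e F]
hhFeF => hhFheF   [F ::= F h]
hhFheF => hhFhheF   [F ::= F h]
hhFhheF => hhFhhheF   [F ::= F h]
hhFhhheF => hhSShhheF   [F ::= S S]
hhSShhheF => hhhShhheF   [S ::= h]
hhhShhheF => hhhhhhheF   [S ::= h]
hhhhhhheF => hhhhhhhee   [F ::= e]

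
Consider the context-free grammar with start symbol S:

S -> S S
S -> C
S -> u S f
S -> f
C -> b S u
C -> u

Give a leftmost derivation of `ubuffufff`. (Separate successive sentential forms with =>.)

S => uSf => uSSf => uSSSf => uCSSf => ubSuSSf => ubuSfuSSf => ubuffuSSf => ubuffufSf => ubuffufff

S => uSf   [S -> u S f]
uSf => uSSf   [S -> S S]
uSSf => uSSSf   [S -> S S]
uSSSf => uCSSf   [S -> C]
uCSSf => ubSuSSf   [C -> b S u]
ubSuSSf => ubuSfuSSf   [S -> u S f]
ubuSfuSSf => ubuffuSSf   [S -> f]
ubuffuSSf => ubuffufSf   [S -> f]
ubuffufSf => ubuffufff   [S -> f]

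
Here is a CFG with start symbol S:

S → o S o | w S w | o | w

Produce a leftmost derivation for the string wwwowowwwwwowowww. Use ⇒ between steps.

S ⇒ wSw ⇒ wwSww ⇒ wwwSwww ⇒ wwwoSowww ⇒ wwwowSwowww ⇒ wwwowoSowowww ⇒ wwwowowSwowowww ⇒ wwwowowwSwwowowww ⇒ wwwowowwwwwowowww

S ⇒ wSw   [S → w S w]
wSw ⇒ wwSww   [S → w S w]
wwSww ⇒ wwwSwww   [S → w S w]
wwwSwww ⇒ wwwoSowww   [S → o S o]
wwwoSowww ⇒ wwwowSwowww   [S → w S w]
wwwowSwowww ⇒ wwwowoSowowww   [S → o S o]
wwwowoSowowww ⇒ wwwowowSwowowww   [S → w S w]
wwwowowSwowowww ⇒ wwwowowwSwwowowww   [S → w S w]
wwwowowwSwwowowww ⇒ wwwowowwwwwowowww   [S → w]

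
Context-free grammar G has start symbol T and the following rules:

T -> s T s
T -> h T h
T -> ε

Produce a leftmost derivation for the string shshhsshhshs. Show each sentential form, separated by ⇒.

T ⇒ sTs ⇒ shThs ⇒ shsTshs ⇒ shshThshs ⇒ shshhThhshs ⇒ shshhsTshhshs ⇒ shshhsshhshs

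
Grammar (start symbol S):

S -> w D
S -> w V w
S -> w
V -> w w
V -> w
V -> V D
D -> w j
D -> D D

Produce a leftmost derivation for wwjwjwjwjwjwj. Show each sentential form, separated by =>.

S=>wD=>wDD=>wDDD=>wDDDD=>wDDDDD=>wDDDDDD=>wwjDDDDD=>wwjwjDDDD=>wwjwjwjDDD=>wwjwjwjwjDD=>wwjwjwjwjwjD=>wwjwjwjwjwjwj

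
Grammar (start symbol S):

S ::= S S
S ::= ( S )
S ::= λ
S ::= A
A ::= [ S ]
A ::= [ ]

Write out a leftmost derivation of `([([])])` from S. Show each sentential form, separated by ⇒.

S ⇒ (S)   [S ::= ( S )]
(S) ⇒ (A)   [S ::= A]
(A) ⇒ ([S])   [A ::= [ S ]]
([S]) ⇒ ([SS])   [S ::= S S]
([SS]) ⇒ ([(S)S])   [S ::= ( S )]
([(S)S]) ⇒ ([(SS)S])   [S ::= S S]
([(SS)S]) ⇒ ([(AS)S])   [S ::= A]
([(AS)S]) ⇒ ([([]S)S])   [A ::= [ ]]
([([]S)S]) ⇒ ([([])S])   [S ::= λ]
([([])S]) ⇒ ([([])])   [S ::= λ]

S⇒(S)⇒(A)⇒([S])⇒([SS])⇒([(S)S])⇒([(SS)S])⇒([(AS)S])⇒([([]S)S])⇒([([])S])⇒([([])])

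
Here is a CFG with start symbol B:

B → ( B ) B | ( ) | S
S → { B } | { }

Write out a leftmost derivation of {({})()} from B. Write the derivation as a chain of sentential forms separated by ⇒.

B⇒S⇒{B}⇒{(B)B}⇒{(S)B}⇒{({})B}⇒{({})()}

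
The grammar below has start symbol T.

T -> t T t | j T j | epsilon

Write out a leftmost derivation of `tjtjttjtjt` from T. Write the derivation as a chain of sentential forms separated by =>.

T => tTt => tjTjt => tjtTtjt => tjtjTjtjt => tjtjtTtjtjt => tjtjttjtjt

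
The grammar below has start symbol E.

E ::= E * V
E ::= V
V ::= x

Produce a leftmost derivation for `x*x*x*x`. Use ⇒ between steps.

E ⇒ E*V ⇒ E*V*V ⇒ E*V*V*V ⇒ V*V*V*V ⇒ x*V*V*V ⇒ x*x*V*V ⇒ x*x*x*V ⇒ x*x*x*x

E ⇒ E*V   [E ::= E * V]
E*V ⇒ E*V*V   [E ::= E * V]
E*V*V ⇒ E*V*V*V   [E ::= E * V]
E*V*V*V ⇒ V*V*V*V   [E ::= V]
V*V*V*V ⇒ x*V*V*V   [V ::= x]
x*V*V*V ⇒ x*x*V*V   [V ::= x]
x*x*V*V ⇒ x*x*x*V   [V ::= x]
x*x*x*V ⇒ x*x*x*x   [V ::= x]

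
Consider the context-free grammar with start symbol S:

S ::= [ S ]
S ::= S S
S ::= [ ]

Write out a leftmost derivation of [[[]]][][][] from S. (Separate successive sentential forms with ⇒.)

S⇒SS⇒SSS⇒SSSS⇒[S]SSS⇒[[S]]SSS⇒[[[]]]SSS⇒[[[]]][]SS⇒[[[]]][][]S⇒[[[]]][][][]

S ⇒ SS   [S ::= S S]
SS ⇒ SSS   [S ::= S S]
SSS ⇒ SSSS   [S ::= S S]
SSSS ⇒ [S]SSS   [S ::= [ S ]]
[S]SSS ⇒ [[S]]SSS   [S ::= [ S ]]
[[S]]SSS ⇒ [[[]]]SSS   [S ::= [ ]]
[[[]]]SSS ⇒ [[[]]][]SS   [S ::= [ ]]
[[[]]][]SS ⇒ [[[]]][][]S   [S ::= [ ]]
[[[]]][][]S ⇒ [[[]]][][][]   [S ::= [ ]]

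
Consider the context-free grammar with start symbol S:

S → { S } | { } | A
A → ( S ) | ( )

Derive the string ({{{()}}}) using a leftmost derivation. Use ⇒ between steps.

S ⇒ A   [S → A]
A ⇒ (S)   [A → ( S )]
(S) ⇒ ({S})   [S → { S }]
({S}) ⇒ ({{S}})   [S → { S }]
({{S}}) ⇒ ({{{S}}})   [S → { S }]
({{{S}}}) ⇒ ({{{A}}})   [S → A]
({{{A}}}) ⇒ ({{{()}}})   [A → ( )]

S⇒A⇒(S)⇒({S})⇒({{S}})⇒({{{S}}})⇒({{{A}}})⇒({{{()}}})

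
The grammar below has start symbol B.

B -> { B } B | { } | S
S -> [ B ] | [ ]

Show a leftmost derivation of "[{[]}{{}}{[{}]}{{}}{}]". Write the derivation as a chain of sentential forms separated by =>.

B => S   [B -> S]
S => [B]   [S -> [ B ]]
[B] => [{B}B]   [B -> { B } B]
[{B}B] => [{S}B]   [B -> S]
[{S}B] => [{[]}B]   [S -> [ ]]
[{[]}B] => [{[]}{B}B]   [B -> { B } B]
[{[]}{B}B] => [{[]}{{}}B]   [B -> { }]
[{[]}{{}}B] => [{[]}{{}}{B}B]   [B -> { B } B]
[{[]}{{}}{B}B] => [{[]}{{}}{S}B]   [B -> S]
[{[]}{{}}{S}B] => [{[]}{{}}{[B]}B]   [S -> [ B ]]
[{[]}{{}}{[B]}B] => [{[]}{{}}{[{}]}B]   [B -> { }]
[{[]}{{}}{[{}]}B] => [{[]}{{}}{[{}]}{B}B]   [B -> { B } B]
[{[]}{{}}{[{}]}{B}B] => [{[]}{{}}{[{}]}{{}}B]   [B -> { }]
[{[]}{{}}{[{}]}{{}}B] => [{[]}{{}}{[{}]}{{}}{}]   [B -> { }]

B=>S=>[B]=>[{B}B]=>[{S}B]=>[{[]}B]=>[{[]}{B}B]=>[{[]}{{}}B]=>[{[]}{{}}{B}B]=>[{[]}{{}}{S}B]=>[{[]}{{}}{[B]}B]=>[{[]}{{}}{[{}]}B]=>[{[]}{{}}{[{}]}{B}B]=>[{[]}{{}}{[{}]}{{}}B]=>[{[]}{{}}{[{}]}{{}}{}]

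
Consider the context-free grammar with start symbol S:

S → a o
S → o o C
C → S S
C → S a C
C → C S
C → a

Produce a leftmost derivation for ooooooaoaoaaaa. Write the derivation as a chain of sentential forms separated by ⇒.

S ⇒ ooC   [S → o o C]
ooC ⇒ ooSaC   [C → S a C]
ooSaC ⇒ ooooCaC   [S → o o C]
ooooCaC ⇒ ooooSaCaC   [C → S a C]
ooooSaCaC ⇒ ooooooCaCaC   [S → o o C]
ooooooCaCaC ⇒ ooooooSSaCaC   [C → S S]
ooooooSSaCaC ⇒ ooooooaoSaCaC   [S → a o]
ooooooaoSaCaC ⇒ ooooooaoaoaCaC   [S → a o]
ooooooaoaoaCaC ⇒ ooooooaoaoaaaC   [C → a]
ooooooaoaoaaaC ⇒ ooooooaoaoaaaa   [C → a]

S ⇒ ooC ⇒ ooSaC ⇒ ooooCaC ⇒ ooooSaCaC ⇒ ooooooCaCaC ⇒ ooooooSSaCaC ⇒ ooooooaoSaCaC ⇒ ooooooaoaoaCaC ⇒ ooooooaoaoaaaC ⇒ ooooooaoaoaaaa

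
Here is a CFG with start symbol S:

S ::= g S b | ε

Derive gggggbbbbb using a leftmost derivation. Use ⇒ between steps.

S ⇒ gSb   [S ::= g S b]
gSb ⇒ ggSbb   [S ::= g S b]
ggSbb ⇒ gggSbbb   [S ::= g S b]
gggSbbb ⇒ ggggSbbbb   [S ::= g S b]
ggggSbbbb ⇒ gggggSbbbbb   [S ::= g S b]
gggggSbbbbb ⇒ gggggbbbbb   [S ::= ε]

S ⇒ gSb ⇒ ggSbb ⇒ gggSbbb ⇒ ggggSbbbb ⇒ gggggSbbbbb ⇒ gggggbbbbb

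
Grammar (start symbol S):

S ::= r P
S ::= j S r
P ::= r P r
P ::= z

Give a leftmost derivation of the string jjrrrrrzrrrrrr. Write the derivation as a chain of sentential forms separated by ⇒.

S ⇒ jSr ⇒ jjSrr ⇒ jjrPrr ⇒ jjrrPrrr ⇒ jjrrrPrrrr ⇒ jjrrrrPrrrrr ⇒ jjrrrrrPrrrrrr ⇒ jjrrrrrzrrrrrr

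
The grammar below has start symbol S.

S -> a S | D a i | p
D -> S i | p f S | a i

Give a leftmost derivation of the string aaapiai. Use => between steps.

S => Dai => Siai => aSiai => aaSiai => aaaSiai => aaapiai

S => Dai   [S -> D a i]
Dai => Siai   [D -> S i]
Siai => aSiai   [S -> a S]
aSiai => aaSiai   [S -> a S]
aaSiai => aaaSiai   [S -> a S]
aaaSiai => aaapiai   [S -> p]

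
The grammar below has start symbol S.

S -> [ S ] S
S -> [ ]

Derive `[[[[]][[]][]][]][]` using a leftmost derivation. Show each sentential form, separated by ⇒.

S ⇒ [S]S ⇒ [[S]S]S ⇒ [[[S]S]S]S ⇒ [[[[]]S]S]S ⇒ [[[[]][S]S]S]S ⇒ [[[[]][[]]S]S]S ⇒ [[[[]][[]][]]S]S ⇒ [[[[]][[]][]][]]S ⇒ [[[[]][[]][]][]][]

S ⇒ [S]S   [S -> [ S ] S]
[S]S ⇒ [[S]S]S   [S -> [ S ] S]
[[S]S]S ⇒ [[[S]S]S]S   [S -> [ S ] S]
[[[S]S]S]S ⇒ [[[[]]S]S]S   [S -> [ ]]
[[[[]]S]S]S ⇒ [[[[]][S]S]S]S   [S -> [ S ] S]
[[[[]][S]S]S]S ⇒ [[[[]][[]]S]S]S   [S -> [ ]]
[[[[]][[]]S]S]S ⇒ [[[[]][[]][]]S]S   [S -> [ ]]
[[[[]][[]][]]S]S ⇒ [[[[]][[]][]][]]S   [S -> [ ]]
[[[[]][[]][]][]]S ⇒ [[[[]][[]][]][]][]   [S -> [ ]]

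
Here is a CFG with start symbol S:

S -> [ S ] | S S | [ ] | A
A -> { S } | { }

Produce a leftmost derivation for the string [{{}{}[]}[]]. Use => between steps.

S => [S]   [S -> [ S ]]
[S] => [SS]   [S -> S S]
[SS] => [AS]   [S -> A]
[AS] => [{S}S]   [A -> { S }]
[{S}S] => [{SS}S]   [S -> S S]
[{SS}S] => [{SSS}S]   [S -> S S]
[{SSS}S] => [{ASS}S]   [S -> A]
[{ASS}S] => [{{}SS}S]   [A -> { }]
[{{}SS}S] => [{{}AS}S]   [S -> A]
[{{}AS}S] => [{{}{}S}S]   [A -> { }]
[{{}{}S}S] => [{{}{}[]}S]   [S -> [ ]]
[{{}{}[]}S] => [{{}{}[]}[]]   [S -> [ ]]

S => [S] => [SS] => [AS] => [{S}S] => [{SS}S] => [{SSS}S] => [{ASS}S] => [{{}SS}S] => [{{}AS}S] => [{{}{}S}S] => [{{}{}[]}S] => [{{}{}[]}[]]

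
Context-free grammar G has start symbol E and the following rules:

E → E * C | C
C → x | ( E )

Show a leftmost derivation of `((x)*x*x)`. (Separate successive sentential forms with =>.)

E => C => (E) => (E*C) => (E*C*C) => (C*C*C) => ((E)*C*C) => ((C)*C*C) => ((x)*C*C) => ((x)*x*C) => ((x)*x*x)

E => C   [E → C]
C => (E)   [C → ( E )]
(E) => (E*C)   [E → E * C]
(E*C) => (E*C*C)   [E → E * C]
(E*C*C) => (C*C*C)   [E → C]
(C*C*C) => ((E)*C*C)   [C → ( E )]
((E)*C*C) => ((C)*C*C)   [E → C]
((C)*C*C) => ((x)*C*C)   [C → x]
((x)*C*C) => ((x)*x*C)   [C → x]
((x)*x*C) => ((x)*x*x)   [C → x]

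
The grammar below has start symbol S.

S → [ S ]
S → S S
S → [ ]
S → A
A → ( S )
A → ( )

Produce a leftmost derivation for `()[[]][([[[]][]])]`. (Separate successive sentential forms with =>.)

S => SS => AS => ()S => ()SS => ()[S]S => ()[[]]S => ()[[]][S] => ()[[]][A] => ()[[]][(S)] => ()[[]][([S])] => ()[[]][([SS])] => ()[[]][([[S]S])] => ()[[]][([[[]]S])] => ()[[]][([[[]][]])]

S => SS   [S → S S]
SS => AS   [S → A]
AS => ()S   [A → ( )]
()S => ()SS   [S → S S]
()SS => ()[S]S   [S → [ S ]]
()[S]S => ()[[]]S   [S → [ ]]
()[[]]S => ()[[]][S]   [S → [ S ]]
()[[]][S] => ()[[]][A]   [S → A]
()[[]][A] => ()[[]][(S)]   [A → ( S )]
()[[]][(S)] => ()[[]][([S])]   [S → [ S ]]
()[[]][([S])] => ()[[]][([SS])]   [S → S S]
()[[]][([SS])] => ()[[]][([[S]S])]   [S → [ S ]]
()[[]][([[S]S])] => ()[[]][([[[]]S])]   [S → [ ]]
()[[]][([[[]]S])] => ()[[]][([[[]][]])]   [S → [ ]]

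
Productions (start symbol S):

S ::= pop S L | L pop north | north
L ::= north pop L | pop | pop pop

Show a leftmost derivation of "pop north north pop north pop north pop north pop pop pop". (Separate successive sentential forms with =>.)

S => pop S L => pop north L => pop north north pop L => pop north north pop north pop L => pop north north pop north pop north pop L => pop north north pop north pop north pop north pop L => pop north north pop north pop north pop north pop pop pop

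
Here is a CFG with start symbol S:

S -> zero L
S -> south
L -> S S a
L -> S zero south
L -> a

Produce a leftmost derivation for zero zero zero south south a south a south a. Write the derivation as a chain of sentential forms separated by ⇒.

S ⇒ zero L ⇒ zero S S a ⇒ zero zero L S a ⇒ zero zero S S a S a ⇒ zero zero zero L S a S a ⇒ zero zero zero S S a S a S a ⇒ zero zero zero south S a S a S a ⇒ zero zero zero south south a S a S a ⇒ zero zero zero south south a south a S a ⇒ zero zero zero south south a south a south a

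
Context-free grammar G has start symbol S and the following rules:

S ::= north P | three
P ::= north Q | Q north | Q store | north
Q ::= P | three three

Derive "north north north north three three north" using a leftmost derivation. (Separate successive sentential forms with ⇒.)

S ⇒ north P   [S ::= north P]
north P ⇒ north north Q   [P ::= north Q]
north north Q ⇒ north north P   [Q ::= P]
north north P ⇒ north north north Q   [P ::= north Q]
north north north Q ⇒ north north north P   [Q ::= P]
north north north P ⇒ north north north north Q   [P ::= north Q]
north north north north Q ⇒ north north north north P   [Q ::= P]
north north north north P ⇒ north north north north Q north   [P ::= Q north]
north north north north Q north ⇒ north north north north three three north   [Q ::= three three]

S ⇒ north P ⇒ north north Q ⇒ north north P ⇒ north north north Q ⇒ north north north P ⇒ north north north north Q ⇒ north north north north P ⇒ north north north north Q north ⇒ north north north north three three north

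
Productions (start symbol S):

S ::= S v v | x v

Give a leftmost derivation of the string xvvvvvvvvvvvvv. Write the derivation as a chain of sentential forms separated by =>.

S => Svv => Svvvv => Svvvvvv => Svvvvvvvv => Svvvvvvvvvv => Svvvvvvvvvvvv => xvvvvvvvvvvvvv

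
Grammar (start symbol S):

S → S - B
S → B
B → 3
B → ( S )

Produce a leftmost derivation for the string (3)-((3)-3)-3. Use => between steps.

S => S-B => S-B-B => B-B-B => (S)-B-B => (B)-B-B => (3)-B-B => (3)-(S)-B => (3)-(S-B)-B => (3)-(B-B)-B => (3)-((S)-B)-B => (3)-((B)-B)-B => (3)-((3)-B)-B => (3)-((3)-3)-B => (3)-((3)-3)-3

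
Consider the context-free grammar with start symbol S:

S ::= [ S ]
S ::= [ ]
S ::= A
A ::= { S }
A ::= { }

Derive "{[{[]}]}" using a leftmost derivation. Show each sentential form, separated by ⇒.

S ⇒ A ⇒ {S} ⇒ {[S]} ⇒ {[A]} ⇒ {[{S}]} ⇒ {[{[]}]}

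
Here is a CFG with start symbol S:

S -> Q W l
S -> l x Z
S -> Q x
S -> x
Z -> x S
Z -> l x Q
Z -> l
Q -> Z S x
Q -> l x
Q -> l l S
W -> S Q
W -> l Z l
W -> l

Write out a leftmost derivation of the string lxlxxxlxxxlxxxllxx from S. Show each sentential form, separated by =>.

S=>lxZ=>lxlxQ=>lxlxZSx=>lxlxxSSx=>lxlxxQWlSx=>lxlxxZSxWlSx=>lxlxxxSSxWlSx=>lxlxxxlxZSxWlSx=>lxlxxxlxxSSxWlSx=>lxlxxxlxxxSxWlSx=>lxlxxxlxxxQxxWlSx=>lxlxxxlxxxlxxxWlSx=>lxlxxxlxxxlxxxllSx=>lxlxxxlxxxlxxxllxx

S => lxZ   [S -> l x Z]
lxZ => lxlxQ   [Z -> l x Q]
lxlxQ => lxlxZSx   [Q -> Z S x]
lxlxZSx => lxlxxSSx   [Z -> x S]
lxlxxSSx => lxlxxQWlSx   [S -> Q W l]
lxlxxQWlSx => lxlxxZSxWlSx   [Q -> Z S x]
lxlxxZSxWlSx => lxlxxxSSxWlSx   [Z -> x S]
lxlxxxSSxWlSx => lxlxxxlxZSxWlSx   [S -> l x Z]
lxlxxxlxZSxWlSx => lxlxxxlxxSSxWlSx   [Z -> x S]
lxlxxxlxxSSxWlSx => lxlxxxlxxxSxWlSx   [S -> x]
lxlxxxlxxxSxWlSx => lxlxxxlxxxQxxWlSx   [S -> Q x]
lxlxxxlxxxQxxWlSx => lxlxxxlxxxlxxxWlSx   [Q -> l x]
lxlxxxlxxxlxxxWlSx => lxlxxxlxxxlxxxllSx   [W -> l]
lxlxxxlxxxlxxxllSx => lxlxxxlxxxlxxxllxx   [S -> x]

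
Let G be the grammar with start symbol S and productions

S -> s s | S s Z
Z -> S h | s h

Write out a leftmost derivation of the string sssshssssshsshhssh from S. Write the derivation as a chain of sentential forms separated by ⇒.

S ⇒ SsZ   [S -> S s Z]
SsZ ⇒ SsZsZ   [S -> S s Z]
SsZsZ ⇒ SsZsZsZ   [S -> S s Z]
SsZsZsZ ⇒ sssZsZsZ   [S -> s s]
sssZsZsZ ⇒ sssshsZsZ   [Z -> s h]
sssshsZsZ ⇒ sssshsShsZ   [Z -> S h]
sssshsShsZ ⇒ sssshsSsZhsZ   [S -> S s Z]
sssshsSsZhsZ ⇒ sssshsSsZsZhsZ   [S -> S s Z]
sssshsSsZsZhsZ ⇒ sssshssssZsZhsZ   [S -> s s]
sssshssssZsZhsZ ⇒ sssshssssshsZhsZ   [Z -> s h]
sssshssssshsZhsZ ⇒ sssshssssshsshhsZ   [Z -> s h]
sssshssssshsshhsZ ⇒ sssshssssshsshhssh   [Z -> s h]

S ⇒ SsZ ⇒ SsZsZ ⇒ SsZsZsZ ⇒ sssZsZsZ ⇒ sssshsZsZ ⇒ sssshsShsZ ⇒ sssshsSsZhsZ ⇒ sssshsSsZsZhsZ ⇒ sssshssssZsZhsZ ⇒ sssshssssshsZhsZ ⇒ sssshssssshsshhsZ ⇒ sssshssssshsshhssh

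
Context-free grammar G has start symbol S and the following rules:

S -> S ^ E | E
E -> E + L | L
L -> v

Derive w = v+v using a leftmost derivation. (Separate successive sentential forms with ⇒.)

S ⇒ E ⇒ E+L ⇒ L+L ⇒ v+L ⇒ v+v

S ⇒ E   [S -> E]
E ⇒ E+L   [E -> E + L]
E+L ⇒ L+L   [E -> L]
L+L ⇒ v+L   [L -> v]
v+L ⇒ v+v   [L -> v]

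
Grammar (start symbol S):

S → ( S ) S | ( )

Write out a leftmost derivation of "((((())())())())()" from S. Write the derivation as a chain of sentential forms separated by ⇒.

S⇒(S)S⇒((S)S)S⇒(((S)S)S)S⇒((((S)S)S)S)S⇒((((())S)S)S)S⇒((((())())S)S)S⇒((((())())())S)S⇒((((())())())())S⇒((((())())())())()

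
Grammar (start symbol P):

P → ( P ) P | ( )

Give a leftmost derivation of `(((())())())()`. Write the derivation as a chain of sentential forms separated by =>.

P => (P)P => ((P)P)P => (((P)P)P)P => (((())P)P)P => (((())())P)P => (((())())())P => (((())())())()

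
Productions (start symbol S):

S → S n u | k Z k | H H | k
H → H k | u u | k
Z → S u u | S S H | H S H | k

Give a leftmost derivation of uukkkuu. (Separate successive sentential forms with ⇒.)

S⇒HH⇒HkH⇒HkkH⇒HkkkH⇒uukkkH⇒uukkkuu

S ⇒ HH   [S → H H]
HH ⇒ HkH   [H → H k]
HkH ⇒ HkkH   [H → H k]
HkkH ⇒ HkkkH   [H → H k]
HkkkH ⇒ uukkkH   [H → u u]
uukkkH ⇒ uukkkuu   [H → u u]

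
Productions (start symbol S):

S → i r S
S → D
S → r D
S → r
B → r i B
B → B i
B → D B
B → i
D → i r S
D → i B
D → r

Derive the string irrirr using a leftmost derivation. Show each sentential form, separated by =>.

S=>irS=>irrD=>irrirS=>irrirD=>irrirr

S => irS   [S → i r S]
irS => irrD   [S → r D]
irrD => irrirS   [D → i r S]
irrirS => irrirD   [S → D]
irrirD => irrirr   [D → r]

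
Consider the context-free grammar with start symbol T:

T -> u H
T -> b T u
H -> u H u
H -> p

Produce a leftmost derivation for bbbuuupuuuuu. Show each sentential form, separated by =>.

T => bTu => bbTuu => bbbTuuu => bbbuHuuu => bbbuuHuuuu => bbbuuuHuuuuu => bbbuuupuuuuu

T => bTu   [T -> b T u]
bTu => bbTuu   [T -> b T u]
bbTuu => bbbTuuu   [T -> b T u]
bbbTuuu => bbbuHuuu   [T -> u H]
bbbuHuuu => bbbuuHuuuu   [H -> u H u]
bbbuuHuuuu => bbbuuuHuuuuu   [H -> u H u]
bbbuuuHuuuuu => bbbuuupuuuuu   [H -> p]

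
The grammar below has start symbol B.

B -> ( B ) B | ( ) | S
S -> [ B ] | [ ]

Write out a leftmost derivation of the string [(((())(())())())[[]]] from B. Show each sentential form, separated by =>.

B=>S=>[B]=>[(B)B]=>[((B)B)B]=>[(((B)B)B)B]=>[(((())B)B)B]=>[(((())(B)B)B)B]=>[(((())(())B)B)B]=>[(((())(())())B)B]=>[(((())(())())())B]=>[(((())(())())())S]=>[(((())(())())())[B]]=>[(((())(())())())[S]]=>[(((())(())())())[[]]]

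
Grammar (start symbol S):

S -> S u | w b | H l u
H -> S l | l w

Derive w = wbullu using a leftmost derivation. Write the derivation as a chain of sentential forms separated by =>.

S => Hlu   [S -> H l u]
Hlu => Sllu   [H -> S l]
Sllu => Sullu   [S -> S u]
Sullu => wbullu   [S -> w b]

S => Hlu => Sllu => Sullu => wbullu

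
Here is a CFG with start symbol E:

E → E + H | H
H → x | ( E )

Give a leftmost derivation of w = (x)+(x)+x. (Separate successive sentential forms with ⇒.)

E ⇒ E+H   [E → E + H]
E+H ⇒ E+H+H   [E → E + H]
E+H+H ⇒ H+H+H   [E → H]
H+H+H ⇒ (E)+H+H   [H → ( E )]
(E)+H+H ⇒ (H)+H+H   [E → H]
(H)+H+H ⇒ (x)+H+H   [H → x]
(x)+H+H ⇒ (x)+(E)+H   [H → ( E )]
(x)+(E)+H ⇒ (x)+(H)+H   [E → H]
(x)+(H)+H ⇒ (x)+(x)+H   [H → x]
(x)+(x)+H ⇒ (x)+(x)+x   [H → x]

E ⇒ E+H ⇒ E+H+H ⇒ H+H+H ⇒ (E)+H+H ⇒ (H)+H+H ⇒ (x)+H+H ⇒ (x)+(E)+H ⇒ (x)+(H)+H ⇒ (x)+(x)+H ⇒ (x)+(x)+x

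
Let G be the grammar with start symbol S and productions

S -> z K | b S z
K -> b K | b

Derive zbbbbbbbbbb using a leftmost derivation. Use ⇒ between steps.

S ⇒ zK ⇒ zbK ⇒ zbbK ⇒ zbbbK ⇒ zbbbbK ⇒ zbbbbbK ⇒ zbbbbbbK ⇒ zbbbbbbbK ⇒ zbbbbbbbbK ⇒ zbbbbbbbbbK ⇒ zbbbbbbbbbb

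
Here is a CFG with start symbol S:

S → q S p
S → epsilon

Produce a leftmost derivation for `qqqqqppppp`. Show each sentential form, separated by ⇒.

S⇒qSp⇒qqSpp⇒qqqSppp⇒qqqqSpppp⇒qqqqqSppppp⇒qqqqqppppp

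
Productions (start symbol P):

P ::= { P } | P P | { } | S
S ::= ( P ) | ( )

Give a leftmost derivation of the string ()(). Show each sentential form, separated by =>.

P=>PP=>SP=>()P=>()S=>()()

P => PP   [P ::= P P]
PP => SP   [P ::= S]
SP => ()P   [S ::= ( )]
()P => ()S   [P ::= S]
()S => ()()   [S ::= ( )]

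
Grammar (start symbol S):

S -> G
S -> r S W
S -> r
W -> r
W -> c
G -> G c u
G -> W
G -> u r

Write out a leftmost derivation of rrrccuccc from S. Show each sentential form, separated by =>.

S => rSW => rrSWW => rrrSWWW => rrrGWWW => rrrGcuWWW => rrrWcuWWW => rrrccuWWW => rrrccucWW => rrrccuccW => rrrccuccc

S => rSW   [S -> r S W]
rSW => rrSWW   [S -> r S W]
rrSWW => rrrSWWW   [S -> r S W]
rrrSWWW => rrrGWWW   [S -> G]
rrrGWWW => rrrGcuWWW   [G -> G c u]
rrrGcuWWW => rrrWcuWWW   [G -> W]
rrrWcuWWW => rrrccuWWW   [W -> c]
rrrccuWWW => rrrccucWW   [W -> c]
rrrccucWW => rrrccuccW   [W -> c]
rrrccuccW => rrrccuccc   [W -> c]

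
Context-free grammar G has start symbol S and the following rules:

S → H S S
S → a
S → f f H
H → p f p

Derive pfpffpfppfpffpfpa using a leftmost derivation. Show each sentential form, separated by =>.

S => HSS => pfpSS => pfpffHS => pfpffpfpS => pfpffpfpHSS => pfpffpfppfpSS => pfpffpfppfpffHS => pfpffpfppfpffpfpS => pfpffpfppfpffpfpa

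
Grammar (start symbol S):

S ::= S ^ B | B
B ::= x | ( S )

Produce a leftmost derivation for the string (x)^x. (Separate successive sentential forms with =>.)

S => S^B => B^B => (S)^B => (B)^B => (x)^B => (x)^x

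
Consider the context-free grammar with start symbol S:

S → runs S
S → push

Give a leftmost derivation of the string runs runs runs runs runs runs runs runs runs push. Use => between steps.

S => runs S => runs runs S => runs runs runs S => runs runs runs runs S => runs runs runs runs runs S => runs runs runs runs runs runs S => runs runs runs runs runs runs runs S => runs runs runs runs runs runs runs runs S => runs runs runs runs runs runs runs runs runs S => runs runs runs runs runs runs runs runs runs push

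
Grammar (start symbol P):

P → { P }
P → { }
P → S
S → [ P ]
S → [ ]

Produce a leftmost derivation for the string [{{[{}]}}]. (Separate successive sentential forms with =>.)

P=>S=>[P]=>[{P}]=>[{{P}}]=>[{{S}}]=>[{{[P]}}]=>[{{[{}]}}]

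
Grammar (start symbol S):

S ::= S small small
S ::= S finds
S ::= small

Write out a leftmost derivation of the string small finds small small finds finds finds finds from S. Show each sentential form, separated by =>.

S => S finds => S finds finds => S finds finds finds => S finds finds finds finds => S small small finds finds finds finds => S finds small small finds finds finds finds => small finds small small finds finds finds finds

S => S finds   [S ::= S finds]
S finds => S finds finds   [S ::= S finds]
S finds finds => S finds finds finds   [S ::= S finds]
S finds finds finds => S finds finds finds finds   [S ::= S finds]
S finds finds finds finds => S small small finds finds finds finds   [S ::= S small small]
S small small finds finds finds finds => S finds small small finds finds finds finds   [S ::= S finds]
S finds small small finds finds finds finds => small finds small small finds finds finds finds   [S ::= small]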